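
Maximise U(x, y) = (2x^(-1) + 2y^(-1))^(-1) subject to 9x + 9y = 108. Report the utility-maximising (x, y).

For CES with ρ = -1, MRS = (y/x)^2.
Tangency: set MRS = p_x/p_y = 9/9 = 1.
So (y/x)^2 = 1; taking the square root, y/x = 1, i.e. y = x.
Substitute into the budget 9·x + 9·y = 108: 18·x = 108, so x* = 6 and y* = 6.

x* = 6, y* = 6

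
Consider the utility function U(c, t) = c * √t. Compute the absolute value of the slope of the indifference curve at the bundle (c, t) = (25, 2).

MU_c = √t and MU_t = 0.5·c·t^(-0.5).
MRS = MU_c/MU_t = (2)·t/c.
At (25, 2): MRS = 4/25.
The indifference curve has slope −4/25 at this bundle.

MRS = 4/25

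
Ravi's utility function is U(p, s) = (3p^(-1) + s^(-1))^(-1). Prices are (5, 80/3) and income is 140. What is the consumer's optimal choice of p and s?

p* = 12, s* = 3

For CES with ρ = -1, MRS = (3/1)·(s/p)^2.
Tangency: set MRS = p_p/p_s = 5/(80/3) = 3/16.
So (s/p)^2 = 1/16; taking the square root, s/p = 0.25, i.e. s = 0.25·p.
Substitute into the budget 5·p + (80/3)·s = 140: (35/3)·p = 140, so p* = 12 and s* = 0.25·12 = 3.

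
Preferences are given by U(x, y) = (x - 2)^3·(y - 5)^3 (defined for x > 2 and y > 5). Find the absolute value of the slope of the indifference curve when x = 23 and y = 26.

MU_x = 3·(x−2)^2·(y−5)^3, MU_y = 3·(x−2)^3·(y−5)^2.
MRS = (y−5)/(x−2).
At (23, 26): MRS = 1.
That is, one extra unit of x is worth 1 units of y at the margin.

MRS = 1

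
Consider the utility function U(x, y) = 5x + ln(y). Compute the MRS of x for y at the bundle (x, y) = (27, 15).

MRS = 75

MU_x = 5, MU_y = 1/y.
MRS = 5 ÷ (1/y).
At (27, 15): MRS = 75.
The indifference curve has slope −75 at this bundle.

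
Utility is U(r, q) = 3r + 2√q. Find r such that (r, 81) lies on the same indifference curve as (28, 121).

r = 88/3

U(28, 121) = 106.
Set U(r, 81) = 106 and solve.
With q = 81: √81 = 9, so 3r = 106 − 2·9 = 88 and r = 88/3.
Check: U(88/3, 81) = 106.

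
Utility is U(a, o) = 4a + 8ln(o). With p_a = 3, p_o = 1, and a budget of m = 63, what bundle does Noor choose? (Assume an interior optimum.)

MU_a = 4, MU_o = 8/o.
MRS = 4 ÷ (8/o).
Tangency: set MRS = p_a/p_o = 3/1 = 3.
MRS depends only on o: 0.5·o = 3 ⇒ o* = 3/0.5 = 6.
From the budget, 3·a = 63 − 1·6 = 57, so a* = 19.

a* = 19, o* = 6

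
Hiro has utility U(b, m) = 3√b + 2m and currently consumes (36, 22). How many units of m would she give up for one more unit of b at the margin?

MU_b = 3/(2√b), MU_m = 2.
MRS = 3/(2√b) ÷ 2.
At (36, 22): MRS = 0.125.
So at (36, 22) the consumer would give up 0.125 units of m for one more unit of b.

MRS = 0.125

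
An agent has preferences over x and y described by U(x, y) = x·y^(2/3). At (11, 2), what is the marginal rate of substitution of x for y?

MRS = 3/11

MU_x = y^(2/3) and MU_y = 2/3·x·y^(-1/3).
MRS = MU_x/MU_y = (1.5)·y/x.
At (11, 2): MRS = 3/11.
The indifference curve has slope −3/11 at this bundle.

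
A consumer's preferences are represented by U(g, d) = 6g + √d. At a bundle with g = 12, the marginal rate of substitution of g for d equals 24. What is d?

MU_g = 6, MU_d = 1/(2√d).
MRS = 6 ÷ (1/(2√d)).
MRS depends only on d: 12·√d = 24 ⇒ √d = 24/12 = 2 ⇒ d = 4.

d = 4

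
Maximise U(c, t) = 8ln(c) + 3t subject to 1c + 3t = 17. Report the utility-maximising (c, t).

c* = 8, t* = 3

MU_c = 8/c, MU_t = 3.
MRS = 8/c ÷ 3.
Tangency: set MRS = p_c/p_t = 1/3.
MRS depends only on c: (8/3)/c = 1/3 ⇒ c* = (8/3)/(1/3) = 8.
From the budget, 3·t = 17 − 1·8 = 9, so t* = 3.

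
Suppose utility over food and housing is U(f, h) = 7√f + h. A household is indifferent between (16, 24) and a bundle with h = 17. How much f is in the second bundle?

U(16, 24) = 52.
Set U(f, 17) = 52 and solve.
With h = 17: 7√f = 52 − 17 = 35, so √f = 5 and f = 25.
Check: U(25, 17) = 52.

f = 25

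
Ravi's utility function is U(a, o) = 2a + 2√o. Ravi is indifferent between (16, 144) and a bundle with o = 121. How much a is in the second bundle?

a = 17

U(16, 144) = 56.
Set U(a, 121) = 56 and solve.
With o = 121: √121 = 11, so 2a = 56 − 2·11 = 34 and a = 17.
Check: U(17, 121) = 56.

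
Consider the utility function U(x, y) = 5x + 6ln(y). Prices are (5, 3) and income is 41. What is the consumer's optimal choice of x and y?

x* = 7, y* = 2

MU_x = 5, MU_y = 6/y.
MRS = 5 ÷ (6/y).
Tangency: set MRS = p_x/p_y = 5/3.
MRS depends only on y: (5/6)·y = 5/3 ⇒ y* = (5/3)/(5/6) = 2.
From the budget, 5·x = 41 − 3·2 = 35, so x* = 7.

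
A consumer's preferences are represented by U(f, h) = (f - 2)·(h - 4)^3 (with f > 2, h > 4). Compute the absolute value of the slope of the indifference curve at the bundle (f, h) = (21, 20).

MU_f = (h−4)^3, MU_h = 3·(f−2)·(h−4)^2.
MRS = (1/3)·(h−4)/(f−2).
At (21, 20): MRS = 16/57.
So at (21, 20) the consumer would give up 16/57 units of h for one more unit of f.

MRS = 16/57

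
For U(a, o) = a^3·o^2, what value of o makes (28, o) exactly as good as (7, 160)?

o = 20

U(7, 160) = 8780800.
Set U(28, o) = 8780800 and solve.
With a = 28: 28^3 = 21952, so o^2 = 8780800/21952 = 400; taking the square root, o = 20.
Check: U(28, 20) = 8780800.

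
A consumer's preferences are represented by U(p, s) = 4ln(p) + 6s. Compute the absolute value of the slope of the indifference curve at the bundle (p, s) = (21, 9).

MU_p = 4/p, MU_s = 6.
MRS = 4/p ÷ 6.
At (21, 9): MRS = 2/63.
That is, one extra unit of p is worth 2/63 units of s at the margin.

MRS = 2/63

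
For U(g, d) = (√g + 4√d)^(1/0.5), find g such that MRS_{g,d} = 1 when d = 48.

For CES with ρ = 0.5, MRS = (1/4)·√(d/g).
Setting (1/4)·√(48/g) = 1 gives √(48/g) = 4, so 48/g = 16 and g = 3.

g = 3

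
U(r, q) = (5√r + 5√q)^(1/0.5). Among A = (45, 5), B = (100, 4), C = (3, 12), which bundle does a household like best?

Bundle B

Evaluate utility at each bundle:
U(A) = 2000.000.
U(B) = 3600.000.
U(C) = 675.000.
Highest utility is B, so B ≻ A ≻ C.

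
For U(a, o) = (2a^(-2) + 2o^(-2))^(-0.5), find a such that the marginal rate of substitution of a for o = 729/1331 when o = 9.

a = 11

For CES with ρ = -2, MRS = (o/a)^3.
Setting (9/a)^3 = 729/1331 gives 9/a = 9/11 and a = 11.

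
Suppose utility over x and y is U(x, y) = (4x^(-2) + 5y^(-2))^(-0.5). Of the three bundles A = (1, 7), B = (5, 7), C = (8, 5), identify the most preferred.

Evaluate utility at each bundle:
U(A) = 0.494.
U(B) = 1.954.
U(C) = 1.952.
Highest utility is B, so B ≻ C ≻ A.

Bundle B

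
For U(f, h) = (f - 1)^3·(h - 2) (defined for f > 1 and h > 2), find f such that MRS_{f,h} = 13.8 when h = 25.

f = 6

MU_f = 3·(f−1)^2·(h−2), MU_h = (f−1)^3.
MRS = (3/1)·(h−2)/(f−1).
Substitute h = 25: MRS = 69/(f − 1). Setting this equal to 13.8 gives f − 1 = 69/13.8 = 5, so f = 6.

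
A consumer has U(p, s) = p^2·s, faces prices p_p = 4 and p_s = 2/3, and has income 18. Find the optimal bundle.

p* = 3, s* = 9

MU_p = 2·p·s and MU_s = p^2.
MRS = MU_p/MU_s = (2/1)·s/p.
Tangency: set MRS = p_p/p_s = 4/(2/3) = 6.
So (2/1)·s/p = 6, i.e. s = 3·p.
Substitute into the budget 4·p + (2/3)·s = 18: 6·p = 18, so p* = 3.
Then s* = 3·3 = 9.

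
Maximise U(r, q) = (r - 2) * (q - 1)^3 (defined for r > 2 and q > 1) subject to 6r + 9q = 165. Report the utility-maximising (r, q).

MU_r = (q−1)^3, MU_q = 3·(r−2)·(q−1)^2.
MRS = (1/3)·(q−1)/(r−2).
Tangency: set MRS = p_r/p_q = 6/9 = 2/3.
So (1/3)·(q − 1)/(r − 2) = 2/3, i.e. (q − 1) = 2·(r − 2).
Rewrite the budget in excess-of-subsistence terms: 6·(r − 2) + 9·(q − 1) = 165 − 6·2 − 9·1 = 144.
Substituting, 24·(r − 2) = 144, so r − 2 = 6 and r* = 8.
Then q − 1 = 2·6 = 12, so q* = 13.

r* = 8, q* = 13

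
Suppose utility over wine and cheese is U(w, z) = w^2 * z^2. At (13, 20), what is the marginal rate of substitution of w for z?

MU_w = 2·w·z^2 and MU_z = 2·w^2·z.
MRS = MU_w/MU_z = z/w.
At (13, 20): MRS = 20/13.
That is, one extra unit of w is worth 20/13 units of z at the margin.

MRS = 20/13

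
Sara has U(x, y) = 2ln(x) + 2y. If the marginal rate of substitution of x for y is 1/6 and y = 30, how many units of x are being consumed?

x = 6

MU_x = 2/x, MU_y = 2.
MRS = 2/x ÷ 2.
MRS depends only on x: 1/x = 1/6 ⇒ x = 1/(1/6) = 6.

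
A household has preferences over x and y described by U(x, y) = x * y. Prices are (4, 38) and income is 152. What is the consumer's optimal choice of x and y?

MU_x = y and MU_y = x.
MRS = MU_x/MU_y = y/x.
Tangency: set MRS = p_x/p_y = 4/38 = 2/19.
So y/x = 2/19, i.e. y = (2/19)·x.
Substitute into the budget 4·x + 38·y = 152: 8·x = 152, so x* = 19.
Then y* = (2/19)·19 = 2.

x* = 19, y* = 2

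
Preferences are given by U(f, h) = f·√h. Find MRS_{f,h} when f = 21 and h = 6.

MU_f = √h and MU_h = 0.5·f·h^(-0.5).
MRS = MU_f/MU_h = (2)·h/f.
At (21, 6): MRS = 4/7.
The indifference curve has slope −4/7 at this bundle.

MRS = 4/7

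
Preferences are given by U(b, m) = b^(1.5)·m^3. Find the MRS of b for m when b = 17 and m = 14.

MRS = 7/17

MU_b = 1.5·√b·m^3 and MU_m = 3·b^(1.5)·m^2.
MRS = MU_b/MU_m = (0.5)·m/b.
At (17, 14): MRS = 7/17.
That is, one extra unit of b is worth 7/17 units of m at the margin.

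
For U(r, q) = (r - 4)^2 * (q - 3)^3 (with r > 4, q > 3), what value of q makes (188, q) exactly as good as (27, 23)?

U(27, 23) = 4232000.
Set U(188, q) = 4232000 and solve.
With r = 188: (188 − 4)^2 = 33856, so (q − 3)^3 = 4232000/33856 = 125.
Taking the cube root (with q > 3): q − 3 = 5, so q = 8.
Check: U(188, 8) = 4232000.

q = 8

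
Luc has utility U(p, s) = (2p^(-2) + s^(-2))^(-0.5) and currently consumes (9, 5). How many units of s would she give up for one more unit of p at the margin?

For CES with ρ = -2, MRS = (2/1)·(s/p)^3.
At (9, 5): MRS = 250/729.
So at (9, 5) the consumer would give up 250/729 units of s for one more unit of p.

MRS = 250/729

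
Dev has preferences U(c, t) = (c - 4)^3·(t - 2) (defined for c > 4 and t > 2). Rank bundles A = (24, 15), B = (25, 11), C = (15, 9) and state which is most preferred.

Bundle A

Evaluate utility at each bundle:
U(A) = 104000.
U(B) = 83349.
U(C) = 9317.
Highest utility is A, so A ≻ B ≻ C.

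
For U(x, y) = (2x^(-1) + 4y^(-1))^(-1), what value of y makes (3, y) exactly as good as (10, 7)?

U depends on (x, y) only through S = 2x^(-1) + 4y^(-1), so equal utility means equal S. At (10, 7): S = 27/35.
With x = 3: 2·3^(-1) = 2/3, so 4y^(-1) = 27/35 − 2/3 = 11/105, i.e. y^(-1) = 11/420.
Hence y = 1/(11/420) = 420/11.
Check: U(3, 420/11) = 1.2963.

y = 420/11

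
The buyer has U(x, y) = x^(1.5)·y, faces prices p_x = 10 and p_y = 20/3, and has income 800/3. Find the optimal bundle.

MU_x = 1.5·√x·y and MU_y = x^(1.5).
MRS = MU_x/MU_y = (1.5)·y/x.
Tangency: set MRS = p_x/p_y = 10/(20/3) = 1.5.
So (1.5)·y/x = 1.5, i.e. y = x.
Substitute into the budget 10·x + (20/3)·y = 800/3: (50/3)·x = 800/3, so x* = 16.
Then y* = 16.

x* = 16, y* = 16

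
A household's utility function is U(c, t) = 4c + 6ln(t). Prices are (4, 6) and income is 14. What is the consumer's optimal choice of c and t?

c* = 2, t* = 1

MU_c = 4, MU_t = 6/t.
MRS = 4 ÷ (6/t).
Tangency: set MRS = p_c/p_t = 4/6 = 2/3.
MRS depends only on t: (2/3)·t = 2/3 ⇒ t* = (2/3)/(2/3) = 1.
From the budget, 4·c = 14 − 6·1 = 8, so c* = 2.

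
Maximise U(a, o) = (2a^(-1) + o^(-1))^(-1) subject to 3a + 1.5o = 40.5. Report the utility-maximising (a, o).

a* = 9, o* = 9

For CES with ρ = -1, MRS = (2/1)·(o/a)^2.
Tangency: set MRS = p_a/p_o = 3/1.5 = 2.
So (o/a)^2 = 1; taking the square root, o/a = 1, i.e. o = a.
Substitute into the budget 3·a + 1.5·o = 40.5: 4.5·a = 40.5, so a* = 9 and o* = 9.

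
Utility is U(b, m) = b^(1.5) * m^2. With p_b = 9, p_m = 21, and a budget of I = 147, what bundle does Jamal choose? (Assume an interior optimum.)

b* = 7, m* = 4

MU_b = 1.5·√b·m^2 and MU_m = 2·b^(1.5)·m.
MRS = MU_b/MU_m = (0.75)·m/b.
Tangency: set MRS = p_b/p_m = 9/21 = 3/7.
So (0.75)·m/b = 3/7, i.e. m = (4/7)·b.
Substitute into the budget 9·b + 21·m = 147: 21·b = 147, so b* = 7.
Then m* = (4/7)·7 = 4.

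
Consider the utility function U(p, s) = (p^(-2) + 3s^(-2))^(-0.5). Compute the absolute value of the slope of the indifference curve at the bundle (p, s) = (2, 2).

MRS = 1/3

For CES with ρ = -2, MRS = (1/3)·(s/p)^3.
At (2, 2): MRS = 1/3.
The indifference curve has slope −1/3 at this bundle.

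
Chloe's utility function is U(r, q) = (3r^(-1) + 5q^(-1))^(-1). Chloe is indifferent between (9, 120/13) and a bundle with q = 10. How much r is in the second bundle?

U depends on (r, q) only through S = 3r^(-1) + 5q^(-1), so equal utility means equal S. At (9, 120/13): S = 0.875.
With q = 10: 5·10^(-1) = 0.5, so 3r^(-1) = 0.875 − 0.5 = 0.375, i.e. r^(-1) = 0.125.
Hence r = 1/0.125 = 8.
Check: U(8, 10) = 1.1429.

r = 8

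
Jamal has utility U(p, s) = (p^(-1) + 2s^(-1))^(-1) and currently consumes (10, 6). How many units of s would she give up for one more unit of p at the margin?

For CES with ρ = -1, MRS = (1/2)·(s/p)^2.
At (10, 6): MRS = 9/50.
So at (10, 6) the consumer would give up 9/50 units of s for one more unit of p.

MRS = 9/50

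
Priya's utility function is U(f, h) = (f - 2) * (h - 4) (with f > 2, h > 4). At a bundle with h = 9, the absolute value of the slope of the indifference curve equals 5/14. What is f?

MU_f = (h−4), MU_h = (f−2).
MRS = (h−4)/(f−2).
Substitute h = 9: MRS = 5/(f − 2). Setting this equal to 5/14 gives f − 2 = 5/(5/14) = 14, so f = 16.

f = 16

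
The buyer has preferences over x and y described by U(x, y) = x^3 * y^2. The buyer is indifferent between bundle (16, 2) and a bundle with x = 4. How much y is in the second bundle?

U(16, 2) = 16384.
Set U(4, y) = 16384 and solve.
With x = 4: 4^3 = 64, so y^2 = 16384/64 = 256; taking the square root, y = 16.
Check: U(4, 16) = 16384.

y = 16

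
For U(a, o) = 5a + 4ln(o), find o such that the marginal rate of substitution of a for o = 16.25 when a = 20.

MU_a = 5, MU_o = 4/o.
MRS = 5 ÷ (4/o).
MRS depends only on o: 1.25·o = 16.25 ⇒ o = 16.25/1.25 = 13.

o = 13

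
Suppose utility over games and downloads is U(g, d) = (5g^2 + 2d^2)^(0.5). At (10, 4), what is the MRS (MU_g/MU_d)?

MRS = 6.25

For CES with ρ = 2, MRS = (5/2)·(d/g)^(-1).
At (10, 4): MRS = 6.25.
That is, one extra unit of g is worth 6.25 units of d at the margin.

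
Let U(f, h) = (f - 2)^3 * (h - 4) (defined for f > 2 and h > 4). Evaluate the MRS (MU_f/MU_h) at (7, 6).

MRS = 1.2

MU_f = 3·(f−2)^2·(h−4), MU_h = (f−2)^3.
MRS = (3/1)·(h−4)/(f−2).
At (7, 6): MRS = 1.2.
That is, one extra unit of f is worth 1.2 units of h at the margin.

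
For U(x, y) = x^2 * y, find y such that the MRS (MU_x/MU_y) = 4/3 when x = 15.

MU_x = 2·x·y and MU_y = x^2.
MRS = MU_x/MU_y = (2/1)·y/x.
Substitute x = 15: MRS = y/7.5. Setting y/7.5 = 4/3 gives y = (4/3)·7.5 = 10.

y = 10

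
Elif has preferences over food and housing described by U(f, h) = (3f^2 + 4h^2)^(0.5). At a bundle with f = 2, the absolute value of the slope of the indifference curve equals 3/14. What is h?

h = 7

For CES with ρ = 2, MRS = (3/4)·(h/f)^(-1).
Setting (3/4)·(h/2)^(-1) = 3/14 gives (h/2)^(-1) = 2/7, so h/2 = 3.5 and h = 7.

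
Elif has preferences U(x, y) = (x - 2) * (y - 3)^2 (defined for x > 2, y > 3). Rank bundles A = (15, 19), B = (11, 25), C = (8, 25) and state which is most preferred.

Bundle B

Evaluate utility at each bundle:
U(A) = 3328.
U(B) = 4356.
U(C) = 2904.
Highest utility is B, so B ≻ A ≻ C.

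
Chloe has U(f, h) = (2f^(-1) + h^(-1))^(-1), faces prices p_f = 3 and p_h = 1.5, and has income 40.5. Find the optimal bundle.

For CES with ρ = -1, MRS = (2/1)·(h/f)^2.
Tangency: set MRS = p_f/p_h = 3/1.5 = 2.
So (h/f)^2 = 1; taking the square root, h/f = 1, i.e. h = f.
Substitute into the budget 3·f + 1.5·h = 40.5: 4.5·f = 40.5, so f* = 9 and h* = 9.

f* = 9, h* = 9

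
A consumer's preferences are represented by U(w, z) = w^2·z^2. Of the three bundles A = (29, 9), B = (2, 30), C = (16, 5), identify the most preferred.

Bundle A

Evaluate utility at each bundle:
U(A) = 68121.
U(B) = 3600.
U(C) = 6400.
Highest utility is A, so A ≻ C ≻ B.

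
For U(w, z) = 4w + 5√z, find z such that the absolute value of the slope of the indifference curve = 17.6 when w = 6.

MU_w = 4, MU_z = 5/(2√z).
MRS = 4 ÷ (5/(2√z)).
MRS depends only on z: 1.6·√z = 17.6 ⇒ √z = 17.6/1.6 = 11 ⇒ z = 121.

z = 121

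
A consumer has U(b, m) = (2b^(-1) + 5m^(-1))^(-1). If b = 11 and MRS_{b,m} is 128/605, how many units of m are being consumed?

m = 8

For CES with ρ = -1, MRS = (2/5)·(m/b)^2.
Setting (2/5)·(m/11)^2 = 128/605 gives (m/11)^2 = 64/121, so m/11 = 8/11 and m = 8.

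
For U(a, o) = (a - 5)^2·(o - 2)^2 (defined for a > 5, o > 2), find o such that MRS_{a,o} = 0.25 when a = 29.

o = 8

MU_a = 2·(a−5)·(o−2)^2, MU_o = 2·(a−5)^2·(o−2).
MRS = (o−2)/(a−5).
Substitute a = 29: MRS = (o − 2)/24. Setting this equal to 0.25 gives o − 2 = 0.25·24 = 6, so o = 8.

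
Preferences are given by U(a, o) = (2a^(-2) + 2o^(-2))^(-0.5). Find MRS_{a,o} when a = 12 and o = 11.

For CES with ρ = -2, MRS = (o/a)^3.
At (12, 11): MRS = 1331/1728.
The indifference curve has slope −1331/1728 at this bundle.

MRS = 1331/1728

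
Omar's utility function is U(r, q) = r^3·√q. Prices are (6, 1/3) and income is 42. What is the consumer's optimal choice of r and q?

MU_r = 3·r^2·√q and MU_q = 0.5·r^3·q^(-0.5).
MRS = MU_r/MU_q = (6)·q/r.
Tangency: set MRS = p_r/p_q = 6/(1/3) = 18.
So (6)·q/r = 18, i.e. q = 3·r.
Substitute into the budget 6·r + (1/3)·q = 42: 7·r = 42, so r* = 6.
Then q* = 3·6 = 18.

r* = 6, q* = 18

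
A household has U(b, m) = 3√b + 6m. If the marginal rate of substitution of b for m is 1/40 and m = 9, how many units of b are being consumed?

MU_b = 3/(2√b), MU_m = 6.
MRS = 3/(2√b) ÷ 6.
MRS depends only on b: 0.25/√b = 1/40 ⇒ √b = 0.25/(1/40) = 10 ⇒ b = 100.

b = 100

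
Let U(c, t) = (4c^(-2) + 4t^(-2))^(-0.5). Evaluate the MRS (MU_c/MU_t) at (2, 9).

For CES with ρ = -2, MRS = (t/c)^3.
At (2, 9): MRS = 91.125.
The indifference curve has slope −91.125 at this bundle.

MRS = 91.125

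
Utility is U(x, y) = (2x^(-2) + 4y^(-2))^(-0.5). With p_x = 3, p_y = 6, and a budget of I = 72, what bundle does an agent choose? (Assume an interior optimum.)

For CES with ρ = -2, MRS = (2/4)·(y/x)^3.
Tangency: set MRS = p_x/p_y = 3/6 = 0.5.
So (y/x)^3 = 1; taking the cube root, y/x = 1, i.e. y = x.
Substitute into the budget 3·x + 6·y = 72: 9·x = 72, so x* = 8 and y* = 8.

x* = 8, y* = 8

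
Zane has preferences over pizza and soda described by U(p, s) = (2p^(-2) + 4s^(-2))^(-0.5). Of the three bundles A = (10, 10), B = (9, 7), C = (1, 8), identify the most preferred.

Bundle A

Evaluate utility at each bundle:
U(A) = 4.082.
U(B) = 3.067.
U(C) = 0.696.
Highest utility is A, so A ≻ B ≻ C.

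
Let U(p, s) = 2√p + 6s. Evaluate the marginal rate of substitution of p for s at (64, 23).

MU_p = 2/(2√p), MU_s = 6.
MRS = 2/(2√p) ÷ 6.
At (64, 23): MRS = 1/48.
The indifference curve has slope −1/48 at this bundle.

MRS = 1/48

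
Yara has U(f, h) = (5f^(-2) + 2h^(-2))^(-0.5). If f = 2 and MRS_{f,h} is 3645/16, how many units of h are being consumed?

h = 9

For CES with ρ = -2, MRS = (5/2)·(h/f)^3.
Setting (5/2)·(h/2)^3 = 3645/16 gives (h/2)^3 = 91.125, so h/2 = 4.5 and h = 9.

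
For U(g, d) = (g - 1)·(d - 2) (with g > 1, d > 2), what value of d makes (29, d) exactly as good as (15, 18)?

U(15, 18) = 224.
Set U(29, d) = 224 and solve.
With g = 29: (29 − 1) = 28, so (d − 2) = 224/28 = 8.
So d = 2 + 8 = 10.
Check: U(29, 10) = 224.

d = 10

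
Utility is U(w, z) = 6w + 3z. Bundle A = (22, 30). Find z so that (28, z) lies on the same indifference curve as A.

U(22, 30) = 222.
Set U(28, z) = 222 and solve.
6·28 + 3z = 222 ⇒ 3z = 54 ⇒ z = 18.
Check: U(28, 18) = 222.

z = 18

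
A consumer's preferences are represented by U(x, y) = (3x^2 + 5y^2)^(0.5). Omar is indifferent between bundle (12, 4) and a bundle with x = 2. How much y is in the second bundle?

y = 10

U depends on (x, y) only through S = 3x^2 + 5y^2, so equal utility means equal S. At (12, 4): S = 512.
With x = 2: 3·2^2 = 12, so 5y^2 = 512 − 12 = 500, i.e. y^2 = 100.
Hence y = √100 = 10.
Check: U(2, 10) = 22.6274.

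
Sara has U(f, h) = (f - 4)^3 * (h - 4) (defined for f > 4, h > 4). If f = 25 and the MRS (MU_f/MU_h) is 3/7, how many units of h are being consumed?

h = 7

MU_f = 3·(f−4)^2·(h−4), MU_h = (f−4)^3.
MRS = (3/1)·(h−4)/(f−4).
Substitute f = 25: MRS = (h − 4)/7. Setting this equal to 3/7 gives h − 4 = (3/7)·7 = 3, so h = 7.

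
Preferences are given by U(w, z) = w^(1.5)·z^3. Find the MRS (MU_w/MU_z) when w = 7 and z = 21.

MRS = 1.5

MU_w = 1.5·√w·z^3 and MU_z = 3·w^(1.5)·z^2.
MRS = MU_w/MU_z = (0.5)·z/w.
At (7, 21): MRS = 1.5.
The indifference curve has slope −1.5 at this bundle.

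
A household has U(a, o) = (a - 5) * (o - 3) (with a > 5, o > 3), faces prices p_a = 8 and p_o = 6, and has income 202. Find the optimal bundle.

a* = 14, o* = 15

MU_a = (o−3), MU_o = (a−5).
MRS = (o−3)/(a−5).
Tangency: set MRS = p_a/p_o = 8/6 = 4/3.
So (o − 3)/(a − 5) = 4/3, i.e. (o − 3) = (4/3)·(a − 5).
Rewrite the budget in excess-of-subsistence terms: 8·(a − 5) + 6·(o − 3) = 202 − 8·5 − 6·3 = 144.
Substituting, 16·(a − 5) = 144, so a − 5 = 9 and a* = 14.
Then o − 3 = (4/3)·9 = 12, so o* = 15.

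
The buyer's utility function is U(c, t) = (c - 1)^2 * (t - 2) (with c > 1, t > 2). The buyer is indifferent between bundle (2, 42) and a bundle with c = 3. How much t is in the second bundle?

U(2, 42) = 40.
Set U(3, t) = 40 and solve.
With c = 3: (3 − 1)^2 = 4, so (t − 2) = 40/4 = 10.
So t = 2 + 10 = 12.
Check: U(3, 12) = 40.

t = 12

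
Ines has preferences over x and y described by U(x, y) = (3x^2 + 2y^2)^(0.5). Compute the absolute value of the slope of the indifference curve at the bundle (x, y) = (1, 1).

MRS = 1.5

For CES with ρ = 2, MRS = (3/2)·(y/x)^(-1).
At (1, 1): MRS = 1.5.
The indifference curve has slope −1.5 at this bundle.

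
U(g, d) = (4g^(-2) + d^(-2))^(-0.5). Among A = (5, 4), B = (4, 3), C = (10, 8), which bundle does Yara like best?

Bundle C

Evaluate utility at each bundle:
U(A) = 2.120.
U(B) = 1.664.
U(C) = 4.240.
Highest utility is C, so C ≻ A ≻ B.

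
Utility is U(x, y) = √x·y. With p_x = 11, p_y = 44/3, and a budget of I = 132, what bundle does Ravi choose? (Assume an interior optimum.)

MU_x = 0.5·x^(-0.5)·y and MU_y = √x.
MRS = MU_x/MU_y = (0.5)·y/x.
Tangency: set MRS = p_x/p_y = 11/(44/3) = 0.75.
So (0.5)·y/x = 0.75, i.e. y = 1.5·x.
Substitute into the budget 11·x + (44/3)·y = 132: 33·x = 132, so x* = 4.
Then y* = 1.5·4 = 6.

x* = 4, y* = 6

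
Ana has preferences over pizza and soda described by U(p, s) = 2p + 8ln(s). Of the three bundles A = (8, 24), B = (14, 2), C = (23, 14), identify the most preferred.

Bundle C

Evaluate utility at each bundle:
U(A) = 41.424.
U(B) = 33.545.
U(C) = 67.112.
Highest utility is C, so C ≻ A ≻ B.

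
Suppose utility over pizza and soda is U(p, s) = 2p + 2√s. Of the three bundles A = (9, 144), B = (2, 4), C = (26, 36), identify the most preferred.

Evaluate utility at each bundle:
U(A) = 42.000.
U(B) = 8.000.
U(C) = 64.000.
Highest utility is C, so C ≻ A ≻ B.

Bundle C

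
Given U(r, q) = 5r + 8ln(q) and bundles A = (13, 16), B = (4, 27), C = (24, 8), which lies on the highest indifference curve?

Bundle C

Evaluate utility at each bundle:
U(A) = 87.181.
U(B) = 46.367.
U(C) = 136.636.
Highest utility is C, so C ≻ A ≻ B.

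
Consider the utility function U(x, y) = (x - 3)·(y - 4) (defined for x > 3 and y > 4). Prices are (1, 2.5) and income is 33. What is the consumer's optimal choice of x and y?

x* = 13, y* = 8

MU_x = (y−4), MU_y = (x−3).
MRS = (y−4)/(x−3).
Tangency: set MRS = p_x/p_y = 1/2.5 = 0.4.
So (y − 4)/(x − 3) = 0.4, i.e. (y − 4) = 0.4·(x − 3).
Rewrite the budget in excess-of-subsistence terms: 1·(x − 3) + 2.5·(y − 4) = 33 − 1·3 − 2.5·4 = 20.
Substituting, 2·(x − 3) = 20, so x − 3 = 10 and x* = 13.
Then y − 4 = 0.4·10 = 4, so y* = 8.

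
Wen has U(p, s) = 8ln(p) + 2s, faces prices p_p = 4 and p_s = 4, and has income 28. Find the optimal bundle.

p* = 4, s* = 3

MU_p = 8/p, MU_s = 2.
MRS = 8/p ÷ 2.
Tangency: set MRS = p_p/p_s = 4/4 = 1.
MRS depends only on p: 4/p = 1 ⇒ p* = 4/1 = 4.
From the budget, 4·s = 28 − 4·4 = 12, so s* = 3.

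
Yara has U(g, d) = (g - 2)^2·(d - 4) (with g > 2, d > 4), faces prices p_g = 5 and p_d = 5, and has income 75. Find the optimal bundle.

MU_g = 2·(g−2)·(d−4), MU_d = (g−2)^2.
MRS = (2/1)·(d−4)/(g−2).
Tangency: set MRS = p_g/p_d = 5/5 = 1.
So (2/1)·(d − 4)/(g − 2) = 1, i.e. (d − 4) = 0.5·(g − 2).
Rewrite the budget in excess-of-subsistence terms: 5·(g − 2) + 5·(d − 4) = 75 − 5·2 − 5·4 = 45.
Substituting, 7.5·(g − 2) = 45, so g − 2 = 6 and g* = 8.
Then d − 4 = 0.5·6 = 3, so d* = 7.

g* = 8, d* = 7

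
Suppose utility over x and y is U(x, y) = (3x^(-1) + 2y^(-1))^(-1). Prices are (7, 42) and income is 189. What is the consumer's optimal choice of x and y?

For CES with ρ = -1, MRS = (3/2)·(y/x)^2.
Tangency: set MRS = p_x/p_y = 7/42 = 1/6.
So (y/x)^2 = 1/9; taking the square root, y/x = 1/3, i.e. y = (1/3)·x.
Substitute into the budget 7·x + 42·y = 189: 21·x = 189, so x* = 9 and y* = (1/3)·9 = 3.

x* = 9, y* = 3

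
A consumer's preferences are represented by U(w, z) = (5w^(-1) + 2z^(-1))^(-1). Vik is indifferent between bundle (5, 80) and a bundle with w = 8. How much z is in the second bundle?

U depends on (w, z) only through S = 5w^(-1) + 2z^(-1), so equal utility means equal S. At (5, 80): S = 41/40.
With w = 8: 5·8^(-1) = 0.625, so 2z^(-1) = 41/40 − 0.625 = 0.4, i.e. z^(-1) = 0.2.
Hence z = 1/0.2 = 5.
Check: U(8, 5) = 0.9756.

z = 5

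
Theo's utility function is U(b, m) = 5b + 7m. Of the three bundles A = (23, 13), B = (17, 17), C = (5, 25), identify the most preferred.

Evaluate utility at each bundle:
U(A) = 206.
U(B) = 204.
U(C) = 200.
Highest utility is A, so A ≻ B ≻ C.

Bundle A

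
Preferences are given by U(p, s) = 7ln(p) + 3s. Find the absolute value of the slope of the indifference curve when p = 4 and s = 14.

MRS = 7/12

MU_p = 7/p, MU_s = 3.
MRS = 7/p ÷ 3.
At (4, 14): MRS = 7/12.
That is, one extra unit of p is worth 7/12 units of s at the margin.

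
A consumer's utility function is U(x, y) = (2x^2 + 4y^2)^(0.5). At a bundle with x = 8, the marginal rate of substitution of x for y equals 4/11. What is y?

For CES with ρ = 2, MRS = (2/4)·(y/x)^(-1).
Setting (2/4)·(y/8)^(-1) = 4/11 gives (y/8)^(-1) = 8/11, so y/8 = 1.375 and y = 11.

y = 11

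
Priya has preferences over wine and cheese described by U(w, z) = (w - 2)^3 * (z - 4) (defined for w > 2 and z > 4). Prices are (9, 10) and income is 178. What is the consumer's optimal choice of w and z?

MU_w = 3·(w−2)^2·(z−4), MU_z = (w−2)^3.
MRS = (3/1)·(z−4)/(w−2).
Tangency: set MRS = p_w/p_z = 9/10 = 0.9.
So (3/1)·(z − 4)/(w − 2) = 0.9, i.e. (z − 4) = 0.3·(w − 2).
Rewrite the budget in excess-of-subsistence terms: 9·(w − 2) + 10·(z − 4) = 178 − 9·2 − 10·4 = 120.
Substituting, 12·(w − 2) = 120, so w − 2 = 10 and w* = 12.
Then z − 4 = 0.3·10 = 3, so z* = 7.

w* = 12, z* = 7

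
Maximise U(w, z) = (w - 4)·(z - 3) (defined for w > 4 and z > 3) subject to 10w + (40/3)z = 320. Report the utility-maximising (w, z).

w* = 16, z* = 12

MU_w = (z−3), MU_z = (w−4).
MRS = (z−3)/(w−4).
Tangency: set MRS = p_w/p_z = 10/(40/3) = 0.75.
So (z − 3)/(w − 4) = 0.75, i.e. (z − 3) = 0.75·(w − 4).
Rewrite the budget in excess-of-subsistence terms: 10·(w − 4) + (40/3)·(z − 3) = 320 − 10·4 − (40/3)·3 = 240.
Substituting, 20·(w − 4) = 240, so w − 4 = 12 and w* = 16.
Then z − 3 = 0.75·12 = 9, so z* = 12.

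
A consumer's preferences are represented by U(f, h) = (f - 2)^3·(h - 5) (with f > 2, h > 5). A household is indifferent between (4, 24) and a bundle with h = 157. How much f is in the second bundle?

f = 3

U(4, 24) = 152.
Set U(f, 157) = 152 and solve.
With h = 157: (157 − 5) = 152, so (f − 2)^3 = 152/152 = 1.
Taking the cube root (with f > 2): f − 2 = 1, so f = 3.
Check: U(3, 157) = 152.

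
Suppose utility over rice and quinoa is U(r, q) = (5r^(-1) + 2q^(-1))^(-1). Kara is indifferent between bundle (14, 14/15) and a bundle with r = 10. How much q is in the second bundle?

q = 1

U depends on (r, q) only through S = 5r^(-1) + 2q^(-1), so equal utility means equal S. At (14, 14/15): S = 2.5.
With r = 10: 5·10^(-1) = 0.5, so 2q^(-1) = 2.5 − 0.5 = 2, i.e. q^(-1) = 1.
Hence q = 1/1 = 1.
Check: U(10, 1) = 0.4.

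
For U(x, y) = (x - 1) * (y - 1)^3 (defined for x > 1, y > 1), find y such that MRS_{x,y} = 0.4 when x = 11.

y = 13

MU_x = (y−1)^3, MU_y = 3·(x−1)·(y−1)^2.
MRS = (1/3)·(y−1)/(x−1).
Substitute x = 11: MRS = (y − 1)/30. Setting this equal to 0.4 gives y − 1 = 0.4·30 = 12, so y = 13.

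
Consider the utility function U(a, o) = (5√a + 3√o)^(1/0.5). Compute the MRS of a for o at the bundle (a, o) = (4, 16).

For CES with ρ = 0.5, MRS = (5/3)·√(o/a).
At (4, 16): MRS = 10/3.
So at (4, 16) the consumer would give up 10/3 units of o for one more unit of a.

MRS = 10/3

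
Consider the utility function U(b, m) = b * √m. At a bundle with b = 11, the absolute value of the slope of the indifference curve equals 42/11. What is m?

MU_b = √m and MU_m = 0.5·b·m^(-0.5).
MRS = MU_b/MU_m = (2)·m/b.
Substitute b = 11: MRS = m/5.5. Setting m/5.5 = 42/11 gives m = (42/11)·5.5 = 21.

m = 21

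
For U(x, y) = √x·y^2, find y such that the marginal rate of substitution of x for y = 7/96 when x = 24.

y = 7

MU_x = 0.5·x^(-0.5)·y^2 and MU_y = 2·√x·y.
MRS = MU_x/MU_y = (0.25)·y/x.
Substitute x = 24: MRS = y/96. Setting y/96 = 7/96 gives y = (7/96)·96 = 7.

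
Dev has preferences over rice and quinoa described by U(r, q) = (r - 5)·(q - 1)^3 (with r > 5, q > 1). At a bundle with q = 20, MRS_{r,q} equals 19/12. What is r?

r = 9

MU_r = (q−1)^3, MU_q = 3·(r−5)·(q−1)^2.
MRS = (1/3)·(q−1)/(r−5).
Substitute q = 20: MRS = (19/3)/(r − 5). Setting this equal to 19/12 gives r − 5 = (19/3)/(19/12) = 4, so r = 9.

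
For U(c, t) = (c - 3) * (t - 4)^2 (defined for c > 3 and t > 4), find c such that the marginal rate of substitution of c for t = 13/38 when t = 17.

c = 22

MU_c = (t−4)^2, MU_t = 2·(c−3)·(t−4).
MRS = (1/2)·(t−4)/(c−3).
Substitute t = 17: MRS = 6.5/(c − 3). Setting this equal to 13/38 gives c − 3 = 6.5/(13/38) = 19, so c = 22.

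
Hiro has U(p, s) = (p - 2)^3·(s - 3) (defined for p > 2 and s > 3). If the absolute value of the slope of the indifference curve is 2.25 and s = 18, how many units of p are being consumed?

MU_p = 3·(p−2)^2·(s−3), MU_s = (p−2)^3.
MRS = (3/1)·(s−3)/(p−2).
Substitute s = 18: MRS = 45/(p − 2). Setting this equal to 2.25 gives p − 2 = 45/2.25 = 20, so p = 22.

p = 22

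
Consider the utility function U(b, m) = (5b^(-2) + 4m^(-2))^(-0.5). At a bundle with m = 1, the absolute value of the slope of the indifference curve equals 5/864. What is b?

b = 6

For CES with ρ = -2, MRS = (5/4)·(m/b)^3.
Setting (5/4)·(1/b)^3 = 5/864 gives (1/b)^3 = 1/216, so 1/b = 1/6 and b = 6.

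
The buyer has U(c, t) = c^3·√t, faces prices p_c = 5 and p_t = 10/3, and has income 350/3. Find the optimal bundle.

MU_c = 3·c^2·√t and MU_t = 0.5·c^3·t^(-0.5).
MRS = MU_c/MU_t = (6)·t/c.
Tangency: set MRS = p_c/p_t = 5/(10/3) = 1.5.
So (6)·t/c = 1.5, i.e. t = 0.25·c.
Substitute into the budget 5·c + (10/3)·t = 350/3: (35/6)·c = 350/3, so c* = 20.
Then t* = 0.25·20 = 5.

c* = 20, t* = 5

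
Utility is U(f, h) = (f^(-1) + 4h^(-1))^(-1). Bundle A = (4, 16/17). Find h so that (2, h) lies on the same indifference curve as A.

U depends on (f, h) only through S = f^(-1) + 4h^(-1), so equal utility means equal S. At (4, 16/17): S = 4.5.
With f = 2: 2^(-1) = 0.5, so 4h^(-1) = 4.5 − 0.5 = 4, i.e. h^(-1) = 1.
Hence h = 1/1 = 1.
Check: U(2, 1) = 0.2222.

h = 1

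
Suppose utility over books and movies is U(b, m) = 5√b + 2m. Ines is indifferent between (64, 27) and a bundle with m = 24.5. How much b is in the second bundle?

b = 81

U(64, 27) = 94.
Set U(b, 24.5) = 94 and solve.
With m = 24.5: 5√b = 94 − 2·24.5 = 45, so √b = 9 and b = 81.
Check: U(81, 24.5) = 94.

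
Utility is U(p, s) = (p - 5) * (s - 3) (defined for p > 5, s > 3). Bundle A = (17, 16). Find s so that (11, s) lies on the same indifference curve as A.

U(17, 16) = 156.
Set U(11, s) = 156 and solve.
With p = 11: (11 − 5) = 6, so (s − 3) = 156/6 = 26.
So s = 3 + 26 = 29.
Check: U(11, 29) = 156.

s = 29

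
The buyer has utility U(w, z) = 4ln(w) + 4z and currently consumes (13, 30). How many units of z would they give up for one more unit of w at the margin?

MRS = 1/13

MU_w = 4/w, MU_z = 4.
MRS = 4/w ÷ 4.
At (13, 30): MRS = 1/13.
The indifference curve has slope −1/13 at this bundle.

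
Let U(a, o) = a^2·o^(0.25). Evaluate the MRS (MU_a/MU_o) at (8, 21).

MU_a = 2·a·o^(0.25) and MU_o = 0.25·a^2·o^(-0.75).
MRS = MU_a/MU_o = (8)·o/a.
At (8, 21): MRS = 21.
So at (8, 21) the consumer would give up 21 units of o for one more unit of a.

MRS = 21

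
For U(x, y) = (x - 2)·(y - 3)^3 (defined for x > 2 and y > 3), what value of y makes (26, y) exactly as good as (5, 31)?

U(5, 31) = 65856.
Set U(26, y) = 65856 and solve.
With x = 26: (26 − 2) = 24, so (y − 3)^3 = 65856/24 = 2744.
Taking the cube root (with y > 3): y − 3 = 14, so y = 17.
Check: U(26, 17) = 65856.

y = 17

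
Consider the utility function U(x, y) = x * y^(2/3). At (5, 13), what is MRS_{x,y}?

MRS = 3.9

MU_x = y^(2/3) and MU_y = 2/3·x·y^(-1/3).
MRS = MU_x/MU_y = (1.5)·y/x.
At (5, 13): MRS = 3.9.
That is, one extra unit of x is worth 3.9 units of y at the margin.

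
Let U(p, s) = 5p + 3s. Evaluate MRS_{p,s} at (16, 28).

MU_p = 5, MU_s = 3, so MRS = 5/3 at every bundle.
At (16, 28): MRS = 5/3.
The indifference curve has slope −5/3 at this bundle.

MRS = 5/3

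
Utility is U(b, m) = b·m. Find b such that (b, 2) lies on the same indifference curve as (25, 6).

b = 75

U(25, 6) = 150.
Set U(b, 2) = 150 and solve.
With m = 2: b = 150/2 = 75.
Check: U(75, 2) = 150.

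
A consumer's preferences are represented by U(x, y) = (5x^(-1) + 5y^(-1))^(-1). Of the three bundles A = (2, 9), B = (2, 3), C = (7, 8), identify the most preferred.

Bundle C

Evaluate utility at each bundle:
U(A) = 0.327.
U(B) = 0.240.
U(C) = 0.747.
Highest utility is C, so C ≻ A ≻ B.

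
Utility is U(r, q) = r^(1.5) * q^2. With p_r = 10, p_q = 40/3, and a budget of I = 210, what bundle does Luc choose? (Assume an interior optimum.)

r* = 9, q* = 9

MU_r = 1.5·√r·q^2 and MU_q = 2·r^(1.5)·q.
MRS = MU_r/MU_q = (0.75)·q/r.
Tangency: set MRS = p_r/p_q = 10/(40/3) = 0.75.
So (0.75)·q/r = 0.75, i.e. q = r.
Substitute into the budget 10·r + (40/3)·q = 210: (70/3)·r = 210, so r* = 9.
Then q* = 9.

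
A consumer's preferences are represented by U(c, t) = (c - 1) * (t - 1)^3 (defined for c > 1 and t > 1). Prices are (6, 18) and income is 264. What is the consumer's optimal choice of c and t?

MU_c = (t−1)^3, MU_t = 3·(c−1)·(t−1)^2.
MRS = (1/3)·(t−1)/(c−1).
Tangency: set MRS = p_c/p_t = 6/18 = 1/3.
So (1/3)·(t − 1)/(c − 1) = 1/3, i.e. (t − 1) = (c − 1).
Rewrite the budget in excess-of-subsistence terms: 6·(c − 1) + 18·(t − 1) = 264 − 6·1 − 18·1 = 240.
Substituting, 24·(c − 1) = 240, so c − 1 = 10 and c* = 11.
Then t − 1 = 10, so t* = 11.

c* = 11, t* = 11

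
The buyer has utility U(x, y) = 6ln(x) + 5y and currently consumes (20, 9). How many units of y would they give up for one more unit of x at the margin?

MRS = 3/50

MU_x = 6/x, MU_y = 5.
MRS = 6/x ÷ 5.
At (20, 9): MRS = 3/50.
The indifference curve has slope −3/50 at this bundle.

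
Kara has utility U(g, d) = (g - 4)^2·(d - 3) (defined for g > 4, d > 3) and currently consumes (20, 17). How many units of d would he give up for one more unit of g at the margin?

MRS = 1.75

MU_g = 2·(g−4)·(d−3), MU_d = (g−4)^2.
MRS = (2/1)·(d−3)/(g−4).
At (20, 17): MRS = 1.75.
So at (20, 17) the consumer would give up 1.75 units of d for one more unit of g.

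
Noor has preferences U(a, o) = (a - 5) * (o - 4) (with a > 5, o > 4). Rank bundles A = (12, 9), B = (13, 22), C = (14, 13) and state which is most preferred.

Evaluate utility at each bundle:
U(A) = 35.
U(B) = 144.
U(C) = 81.
Highest utility is B, so B ≻ C ≻ A.

Bundle B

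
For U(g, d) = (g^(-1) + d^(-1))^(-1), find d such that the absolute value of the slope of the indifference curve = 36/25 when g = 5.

d = 6

For CES with ρ = -1, MRS = (d/g)^2.
Setting (d/5)^2 = 36/25 gives d/5 = 1.2 and d = 6.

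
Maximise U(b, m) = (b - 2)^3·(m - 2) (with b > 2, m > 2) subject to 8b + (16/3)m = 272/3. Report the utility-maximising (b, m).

b* = 8, m* = 5

MU_b = 3·(b−2)^2·(m−2), MU_m = (b−2)^3.
MRS = (3/1)·(m−2)/(b−2).
Tangency: set MRS = p_b/p_m = 8/(16/3) = 1.5.
So (3/1)·(m − 2)/(b − 2) = 1.5, i.e. (m − 2) = 0.5·(b − 2).
Rewrite the budget in excess-of-subsistence terms: 8·(b − 2) + (16/3)·(m − 2) = 272/3 − 8·2 − (16/3)·2 = 64.
Substituting, (32/3)·(b − 2) = 64, so b − 2 = 6 and b* = 8.
Then m − 2 = 0.5·6 = 3, so m* = 5.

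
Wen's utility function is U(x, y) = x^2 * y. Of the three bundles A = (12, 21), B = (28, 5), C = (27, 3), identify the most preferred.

Bundle B

Evaluate utility at each bundle:
U(A) = 3024.
U(B) = 3920.
U(C) = 2187.
Highest utility is B, so B ≻ A ≻ C.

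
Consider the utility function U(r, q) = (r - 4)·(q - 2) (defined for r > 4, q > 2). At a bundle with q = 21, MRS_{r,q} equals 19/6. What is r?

MU_r = (q−2), MU_q = (r−4).
MRS = (q−2)/(r−4).
Substitute q = 21: MRS = 19/(r − 4). Setting this equal to 19/6 gives r − 4 = 19/(19/6) = 6, so r = 10.

r = 10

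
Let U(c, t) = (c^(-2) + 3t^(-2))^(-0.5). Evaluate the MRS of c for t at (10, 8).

MRS = 64/375

For CES with ρ = -2, MRS = (1/3)·(t/c)^3.
At (10, 8): MRS = 64/375.
The indifference curve has slope −64/375 at this bundle.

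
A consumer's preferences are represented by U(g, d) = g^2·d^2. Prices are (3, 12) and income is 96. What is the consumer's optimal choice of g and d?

MU_g = 2·g·d^2 and MU_d = 2·g^2·d.
MRS = MU_g/MU_d = d/g.
Tangency: set MRS = p_g/p_d = 3/12 = 0.25.
So d/g = 0.25, i.e. d = 0.25·g.
Substitute into the budget 3·g + 12·d = 96: 6·g = 96, so g* = 16.
Then d* = 0.25·16 = 4.

g* = 16, d* = 4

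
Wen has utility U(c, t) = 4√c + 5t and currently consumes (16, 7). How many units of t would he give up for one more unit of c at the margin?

MRS = 0.1

MU_c = 4/(2√c), MU_t = 5.
MRS = 4/(2√c) ÷ 5.
At (16, 7): MRS = 0.1.
The indifference curve has slope −0.1 at this bundle.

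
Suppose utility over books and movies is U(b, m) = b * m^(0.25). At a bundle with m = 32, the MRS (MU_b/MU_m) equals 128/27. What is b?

MU_b = m^(0.25) and MU_m = 0.25·b·m^(-0.75).
MRS = MU_b/MU_m = (4)·m/b.
Substitute m = 32: MRS = 128/b. Setting 128/b = 128/27 gives b = 128/(128/27) = 27.

b = 27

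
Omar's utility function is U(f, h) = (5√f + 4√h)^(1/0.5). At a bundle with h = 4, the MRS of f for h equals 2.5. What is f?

For CES with ρ = 0.5, MRS = (5/4)·√(h/f).
Setting (5/4)·√(4/f) = 2.5 gives √(4/f) = 2, so 4/f = 4 and f = 1.

f = 1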